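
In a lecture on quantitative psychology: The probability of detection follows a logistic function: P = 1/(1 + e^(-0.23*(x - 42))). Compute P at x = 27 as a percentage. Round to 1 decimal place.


P(x) = 1/(1 + e^(-0.23*(27 - 42)))
Exponent = -0.23 * -15 = 3.45
e^(3.45) = 31.500392
P = 1/(1 + 31.500392) = 0.030769
Percentage = 3.1


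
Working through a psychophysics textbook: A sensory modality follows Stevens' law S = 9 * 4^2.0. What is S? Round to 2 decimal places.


S = 9 * 4^2.0
4^2.0 = 16.0
S = 9 * 16.0
= 144.00


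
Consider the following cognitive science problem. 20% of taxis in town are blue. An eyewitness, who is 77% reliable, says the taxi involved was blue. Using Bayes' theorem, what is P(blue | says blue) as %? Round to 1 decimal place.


P(blue | says blue) = P(says blue | blue)*P(blue) / [P(says blue | blue)*P(blue) + P(says blue | not blue)*P(not blue)]
Numerator = 0.77 * 0.2 = 0.154
False identification = 0.23 * 0.8 = 0.184
P = 0.154 / (0.154 + 0.184)
= 0.154 / 0.338
As percentage = 45.6


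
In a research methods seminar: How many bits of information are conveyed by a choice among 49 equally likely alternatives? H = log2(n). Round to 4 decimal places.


H = log2(n)
H = log2(49)
= 5.6147


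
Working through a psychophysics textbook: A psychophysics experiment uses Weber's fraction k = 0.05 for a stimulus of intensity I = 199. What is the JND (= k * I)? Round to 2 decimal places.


JND = k * I
JND = 0.05 * 199
= 9.95


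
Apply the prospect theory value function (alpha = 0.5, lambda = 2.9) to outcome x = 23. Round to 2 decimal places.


Since x = 23 >= 0, use v(x) = x^0.5
23^0.5 = 4.7958
v(23) = 4.80


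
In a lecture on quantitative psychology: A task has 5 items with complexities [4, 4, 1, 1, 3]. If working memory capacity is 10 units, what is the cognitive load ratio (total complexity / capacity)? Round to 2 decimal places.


Total complexity = 4 + 4 + 1 + 1 + 3 = 13
Load = total / capacity = 13 / 10
= 1.30


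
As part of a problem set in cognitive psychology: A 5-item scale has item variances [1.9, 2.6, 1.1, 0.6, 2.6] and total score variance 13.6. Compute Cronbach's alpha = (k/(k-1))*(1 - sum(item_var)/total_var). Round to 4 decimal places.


alpha = (k/(k-1)) * (1 - sum(s_i^2)/s_total^2)
sum(item variances) = 8.8
k/(k-1) = 5/4 = 1.25
1 - 8.8/13.6 = 1 - 0.647059 = 0.352941
alpha = 1.25 * 0.352941
= 0.4412


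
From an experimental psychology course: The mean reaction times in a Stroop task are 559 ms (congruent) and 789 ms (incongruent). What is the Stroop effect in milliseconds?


Stroop effect = RT(incongruent) - RT(congruent)
= 789 - 559
= 230 ms


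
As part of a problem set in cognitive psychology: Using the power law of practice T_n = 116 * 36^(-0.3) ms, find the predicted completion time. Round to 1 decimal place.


T_n = 116 * 36^(-0.3)
36^(-0.3) = 0.341279
T_n = 116 * 0.341279
= 39.6 ms


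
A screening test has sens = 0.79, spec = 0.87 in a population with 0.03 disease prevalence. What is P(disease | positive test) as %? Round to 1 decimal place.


PPV = (sens * prev) / (sens * prev + (1-spec) * (1-prev))
Numerator = 0.79 * 0.03 = 0.0237
P(positive and no disease) = (1 - spec) * (1 - prev) = (1 - 0.87) * (1 - 0.03) = 0.1261
Denominator = 0.0237 + 0.1261 = 0.1498
PPV = 0.0237 / 0.1498 = 0.158211
As percentage = 15.8


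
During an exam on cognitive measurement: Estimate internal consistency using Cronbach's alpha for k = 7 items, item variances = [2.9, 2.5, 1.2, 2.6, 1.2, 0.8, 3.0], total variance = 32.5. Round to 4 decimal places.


alpha = (k/(k-1)) * (1 - sum(s_i^2)/s_total^2)
sum(item variances) = 14.2
k/(k-1) = 7/6 = 1.166667
1 - 14.2/32.5 = 1 - 0.436923 = 0.563077
alpha = 1.166667 * 0.563077
= 0.6569


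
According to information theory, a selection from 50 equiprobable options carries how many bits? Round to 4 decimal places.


H = log2(n)
H = log2(50)
= 5.6439


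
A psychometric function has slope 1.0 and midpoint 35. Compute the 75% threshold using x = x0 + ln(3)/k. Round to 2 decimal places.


At P = 0.75: 0.75 = 1/(1 + e^(-k*(x-x0)))
Solving: e^(-k*(x-x0)) = 1/3
x = x0 + ln(3)/k
ln(3) = 1.0986
x = 35 + 1.0986/1.0
= 35 + 1.0986
= 36.10


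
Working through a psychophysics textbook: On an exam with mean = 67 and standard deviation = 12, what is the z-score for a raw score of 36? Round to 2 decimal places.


z = (X - mu) / sigma
= (36 - 67) / 12
= -31 / 12
= -2.58


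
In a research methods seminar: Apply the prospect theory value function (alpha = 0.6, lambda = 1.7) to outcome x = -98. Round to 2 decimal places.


Since x = -98 < 0, use v(x) = -lambda*(-x)^alpha
(-x) = 98
98^0.6 = 15.658
v(-98) = -1.7 * 15.658
= -26.62


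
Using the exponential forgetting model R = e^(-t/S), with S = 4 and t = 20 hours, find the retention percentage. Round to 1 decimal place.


R = e^(-t/S)
-t/S = -20/4 = -5.0
R = e^(-5.0) = 0.006738
Percentage = 0.006738 * 100
= 0.7


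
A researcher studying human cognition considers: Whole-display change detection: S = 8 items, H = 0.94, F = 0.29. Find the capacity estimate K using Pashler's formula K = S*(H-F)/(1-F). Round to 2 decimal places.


K = S * (H - F) / (1 - F)
H - F = 0.65
1 - F = 0.71
K = 8 * 0.65 / 0.71
= 7.32


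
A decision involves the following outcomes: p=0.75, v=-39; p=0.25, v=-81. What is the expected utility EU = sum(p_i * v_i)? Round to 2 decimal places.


EU = sum(p_i * v_i)
0.75 * -39 = -29.25
0.25 * -81 = -20.25
EU = -29.25 + -20.25
= -49.50


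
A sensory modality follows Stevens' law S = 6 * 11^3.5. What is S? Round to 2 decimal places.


S = 6 * 11^3.5
11^3.5 = 4414.4276
S = 6 * 4414.4276
= 26486.57


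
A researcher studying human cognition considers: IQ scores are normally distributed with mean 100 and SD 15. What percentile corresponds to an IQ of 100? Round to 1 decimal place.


z = (IQ - mean) / SD
z = (100 - 100) / 15 = 0.0
Percentile = Phi(0.0) * 100
Phi(0.0) = 0.5
= 50.0


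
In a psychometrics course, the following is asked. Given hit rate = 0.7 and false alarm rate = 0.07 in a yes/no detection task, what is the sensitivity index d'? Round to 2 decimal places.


d' = z(HR) - z(FAR)
z(0.7) = 0.5244
z(0.07) = -1.4758
d' = 0.5244 - -1.4758
= 2.00


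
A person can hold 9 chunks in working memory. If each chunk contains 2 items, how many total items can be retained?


Total items = chunks * items_per_chunk
= 9 * 2
= 18


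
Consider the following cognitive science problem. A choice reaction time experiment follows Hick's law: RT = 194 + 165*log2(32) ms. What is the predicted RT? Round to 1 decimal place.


RT = 194 + 165 * log2(32)
log2(32) = 5.0
RT = 194 + 165 * 5.0
= 194 + 825.0
= 1019.0 ms


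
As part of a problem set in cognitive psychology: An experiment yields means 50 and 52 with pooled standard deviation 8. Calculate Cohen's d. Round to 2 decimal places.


Cohen's d = (M1 - M2) / S_pooled
= (50 - 52) / 8
= -2 / 8
= -0.25


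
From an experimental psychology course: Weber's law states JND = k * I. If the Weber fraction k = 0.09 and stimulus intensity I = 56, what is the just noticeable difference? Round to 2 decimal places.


JND = k * I
JND = 0.09 * 56
= 5.04


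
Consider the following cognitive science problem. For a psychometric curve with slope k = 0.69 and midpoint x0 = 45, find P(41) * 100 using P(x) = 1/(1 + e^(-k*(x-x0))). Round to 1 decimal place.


P(x) = 1/(1 + e^(-0.69*(41 - 45)))
Exponent = -0.69 * -4 = 2.76
e^(2.76) = 15.799843
P = 1/(1 + 15.799843) = 0.059524
Percentage = 6.0


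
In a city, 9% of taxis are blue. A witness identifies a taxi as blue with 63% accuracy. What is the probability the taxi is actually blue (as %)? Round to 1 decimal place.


P(blue | says blue) = P(says blue | blue)*P(blue) / [P(says blue | blue)*P(blue) + P(says blue | not blue)*P(not blue)]
Numerator = 0.63 * 0.09 = 0.0567
False identification = 0.37 * 0.91 = 0.3367
P = 0.0567 / (0.0567 + 0.3367)
= 0.0567 / 0.3934
As percentage = 14.4


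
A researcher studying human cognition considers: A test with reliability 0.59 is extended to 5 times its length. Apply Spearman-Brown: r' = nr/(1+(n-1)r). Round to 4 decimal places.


r_new = n*r / (1 + (n-1)*r)
Numerator = 5 * 0.59 = 2.95
Denominator = 1 + 4 * 0.59 = 3.36
r_new = 2.95 / 3.36
= 0.8780


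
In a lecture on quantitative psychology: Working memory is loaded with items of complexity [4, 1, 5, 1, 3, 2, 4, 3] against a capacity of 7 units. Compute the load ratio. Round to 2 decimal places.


Total complexity = 4 + 1 + 5 + 1 + 3 + 2 + 4 + 3 = 23
Load = total / capacity = 23 / 7
= 3.29


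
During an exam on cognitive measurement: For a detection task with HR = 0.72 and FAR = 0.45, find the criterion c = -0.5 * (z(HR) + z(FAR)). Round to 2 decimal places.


c = -0.5 * (z(HR) + z(FAR))
z(0.72) = 0.5828
z(0.45) = -0.1257
c = -0.5 * (0.5828 + -0.1257)
= -0.5 * 0.4571
= -0.23


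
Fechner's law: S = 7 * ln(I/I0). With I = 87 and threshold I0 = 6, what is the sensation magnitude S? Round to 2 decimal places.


S = 7 * ln(87/6)
I/I0 = 14.5
ln(14.5) = 2.6741
S = 7 * 2.6741
= 18.72


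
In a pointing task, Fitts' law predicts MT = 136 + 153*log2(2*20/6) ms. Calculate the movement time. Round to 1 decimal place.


MT = 136 + 153 * log2(2*20/6)
2D/W = 6.666667
log2(6.666667) = 2.737
MT = 136 + 153 * 2.737
= 554.8 ms


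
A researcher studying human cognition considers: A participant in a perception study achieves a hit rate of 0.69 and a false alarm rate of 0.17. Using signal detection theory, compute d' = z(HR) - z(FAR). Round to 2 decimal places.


d' = z(HR) - z(FAR)
z(0.69) = 0.4959
z(0.17) = -0.9542
d' = 0.4959 - -0.9542
= 1.45


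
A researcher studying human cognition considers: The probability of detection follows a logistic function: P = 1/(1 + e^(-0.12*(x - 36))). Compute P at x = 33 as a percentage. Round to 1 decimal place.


P(x) = 1/(1 + e^(-0.12*(33 - 36)))
Exponent = -0.12 * -3 = 0.36
e^(0.36) = 1.433329
P = 1/(1 + 1.433329) = 0.41096
Percentage = 41.1


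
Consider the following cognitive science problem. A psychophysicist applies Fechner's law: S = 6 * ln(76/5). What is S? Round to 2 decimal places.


S = 6 * ln(76/5)
I/I0 = 15.2
ln(15.2) = 2.7213
S = 6 * 2.7213
= 16.33


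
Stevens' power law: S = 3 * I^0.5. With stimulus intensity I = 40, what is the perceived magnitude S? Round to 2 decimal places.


S = 3 * 40^0.5
40^0.5 = 6.3246
S = 3 * 6.3246
= 18.97


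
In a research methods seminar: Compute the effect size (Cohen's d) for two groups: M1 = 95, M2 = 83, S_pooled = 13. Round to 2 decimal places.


Cohen's d = (M1 - M2) / S_pooled
= (95 - 83) / 13
= 12 / 13
= 0.92


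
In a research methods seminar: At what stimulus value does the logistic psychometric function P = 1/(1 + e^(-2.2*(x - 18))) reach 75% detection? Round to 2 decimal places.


At P = 0.75: 0.75 = 1/(1 + e^(-k*(x-x0)))
Solving: e^(-k*(x-x0)) = 1/3
x = x0 + ln(3)/k
ln(3) = 1.0986
x = 18 + 1.0986/2.2
= 18 + 0.4994
= 18.50


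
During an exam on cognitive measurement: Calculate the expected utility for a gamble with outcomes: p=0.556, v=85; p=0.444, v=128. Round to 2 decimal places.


EU = sum(p_i * v_i)
0.556 * 85 = 47.26
0.444 * 128 = 56.832
EU = 47.26 + 56.832
= 104.09


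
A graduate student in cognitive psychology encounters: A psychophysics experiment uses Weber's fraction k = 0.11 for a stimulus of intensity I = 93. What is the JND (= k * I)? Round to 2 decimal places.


JND = k * I
JND = 0.11 * 93
= 10.23


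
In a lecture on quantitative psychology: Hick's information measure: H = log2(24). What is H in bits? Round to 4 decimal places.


H = log2(n)
H = log2(24)
= 4.5850


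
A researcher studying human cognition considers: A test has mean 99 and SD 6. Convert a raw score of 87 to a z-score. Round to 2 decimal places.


z = (X - mu) / sigma
= (87 - 99) / 6
= -12 / 6
= -2.00


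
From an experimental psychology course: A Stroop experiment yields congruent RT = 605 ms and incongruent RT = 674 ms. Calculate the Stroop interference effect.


Stroop effect = RT(incongruent) - RT(congruent)
= 674 - 605
= 69 ms


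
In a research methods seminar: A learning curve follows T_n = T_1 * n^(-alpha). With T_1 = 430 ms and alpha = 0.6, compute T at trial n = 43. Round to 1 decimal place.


T_n = 430 * 43^(-0.6)
43^(-0.6) = 0.104693
T_n = 430 * 0.104693
= 45.0 ms


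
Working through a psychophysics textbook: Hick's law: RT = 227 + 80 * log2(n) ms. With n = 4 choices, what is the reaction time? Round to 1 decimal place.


RT = 227 + 80 * log2(4)
log2(4) = 2.0
RT = 227 + 80 * 2.0
= 227 + 160.0
= 387.0 ms


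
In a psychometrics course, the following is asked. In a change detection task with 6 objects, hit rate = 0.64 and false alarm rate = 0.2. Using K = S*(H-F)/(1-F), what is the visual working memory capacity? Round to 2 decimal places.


K = S * (H - F) / (1 - F)
H - F = 0.44
1 - F = 0.8
K = 6 * 0.44 / 0.8
= 3.30


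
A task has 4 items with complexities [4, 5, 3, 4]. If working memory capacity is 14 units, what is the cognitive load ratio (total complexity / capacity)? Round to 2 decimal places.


Total complexity = 4 + 5 + 3 + 4 = 16
Load = total / capacity = 16 / 14
= 1.14


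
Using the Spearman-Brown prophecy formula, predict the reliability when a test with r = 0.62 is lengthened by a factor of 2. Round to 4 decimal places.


r_new = n*r / (1 + (n-1)*r)
Numerator = 2 * 0.62 = 1.24
Denominator = 1 + 1 * 0.62 = 1.62
r_new = 1.24 / 1.62
= 0.7654


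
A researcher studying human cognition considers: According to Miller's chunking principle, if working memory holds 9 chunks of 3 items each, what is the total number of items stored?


Total items = chunks * items_per_chunk
= 9 * 3
= 27


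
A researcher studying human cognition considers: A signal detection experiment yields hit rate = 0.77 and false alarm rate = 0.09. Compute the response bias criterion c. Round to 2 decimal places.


c = -0.5 * (z(HR) + z(FAR))
z(0.77) = 0.7388
z(0.09) = -1.3408
c = -0.5 * (0.7388 + -1.3408)
= -0.5 * -0.602
= 0.30


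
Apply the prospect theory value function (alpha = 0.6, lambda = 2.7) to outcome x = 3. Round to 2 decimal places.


Since x = 3 >= 0, use v(x) = x^0.6
3^0.6 = 1.9332
v(3) = 1.93


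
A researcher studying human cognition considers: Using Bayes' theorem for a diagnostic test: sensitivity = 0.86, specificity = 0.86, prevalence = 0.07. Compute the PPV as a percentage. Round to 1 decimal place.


PPV = (sens * prev) / (sens * prev + (1-spec) * (1-prev))
Numerator = 0.86 * 0.07 = 0.0602
P(positive and no disease) = (1 - spec) * (1 - prev) = (1 - 0.86) * (1 - 0.07) = 0.1302
Denominator = 0.0602 + 0.1302 = 0.1904
PPV = 0.0602 / 0.1904 = 0.316176
As percentage = 31.6


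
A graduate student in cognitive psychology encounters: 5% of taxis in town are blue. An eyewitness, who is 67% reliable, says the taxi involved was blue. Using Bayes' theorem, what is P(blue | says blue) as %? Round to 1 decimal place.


P(blue | says blue) = P(says blue | blue)*P(blue) / [P(says blue | blue)*P(blue) + P(says blue | not blue)*P(not blue)]
Numerator = 0.67 * 0.05 = 0.0335
False identification = 0.33 * 0.95 = 0.3135
P = 0.0335 / (0.0335 + 0.3135)
= 0.0335 / 0.347
As percentage = 9.7


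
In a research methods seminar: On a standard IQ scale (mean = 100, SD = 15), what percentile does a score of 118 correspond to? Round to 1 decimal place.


z = (IQ - mean) / SD
z = (118 - 100) / 15 = 1.2
Percentile = Phi(1.2) * 100
Phi(1.2) = 0.88493
= 88.5


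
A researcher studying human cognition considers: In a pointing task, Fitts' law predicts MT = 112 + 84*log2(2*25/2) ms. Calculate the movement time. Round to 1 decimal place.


MT = 112 + 84 * log2(2*25/2)
2D/W = 25.0
log2(25.0) = 4.6439
MT = 112 + 84 * 4.6439
= 502.1 ms


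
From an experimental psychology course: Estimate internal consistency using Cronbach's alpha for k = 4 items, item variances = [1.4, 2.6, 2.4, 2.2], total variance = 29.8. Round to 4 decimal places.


alpha = (k/(k-1)) * (1 - sum(s_i^2)/s_total^2)
sum(item variances) = 8.6
k/(k-1) = 4/3 = 1.333333
1 - 8.6/29.8 = 1 - 0.288591 = 0.711409
alpha = 1.333333 * 0.711409
= 0.9485


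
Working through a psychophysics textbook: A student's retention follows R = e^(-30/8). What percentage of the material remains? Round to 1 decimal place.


R = e^(-t/S)
-t/S = -30/8 = -3.75
R = e^(-3.75) = 0.023518
Percentage = 0.023518 * 100
= 2.4


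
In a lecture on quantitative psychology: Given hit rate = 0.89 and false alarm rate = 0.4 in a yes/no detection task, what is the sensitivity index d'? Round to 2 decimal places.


d' = z(HR) - z(FAR)
z(0.89) = 1.2265
z(0.4) = -0.2533
d' = 1.2265 - -0.2533
= 1.48


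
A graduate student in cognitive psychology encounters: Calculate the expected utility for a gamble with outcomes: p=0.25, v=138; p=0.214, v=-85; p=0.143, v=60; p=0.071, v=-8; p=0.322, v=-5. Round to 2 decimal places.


EU = sum(p_i * v_i)
0.25 * 138 = 34.5
0.214 * -85 = -18.19
0.143 * 60 = 8.58
0.071 * -8 = -0.568
0.322 * -5 = -1.61
EU = 34.5 + -18.19 + 8.58 + -0.568 + -1.61
= 22.71


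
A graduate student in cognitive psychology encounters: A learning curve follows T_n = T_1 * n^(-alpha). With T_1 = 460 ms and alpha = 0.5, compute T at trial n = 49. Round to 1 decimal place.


T_n = 460 * 49^(-0.5)
49^(-0.5) = 0.142857
T_n = 460 * 0.142857
= 65.7 ms


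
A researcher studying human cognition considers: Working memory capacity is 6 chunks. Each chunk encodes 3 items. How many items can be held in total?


Total items = chunks * items_per_chunk
= 6 * 3
= 18


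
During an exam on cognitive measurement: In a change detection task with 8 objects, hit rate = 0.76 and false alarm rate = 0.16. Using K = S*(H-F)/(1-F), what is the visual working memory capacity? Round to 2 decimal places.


K = S * (H - F) / (1 - F)
H - F = 0.6
1 - F = 0.84
K = 8 * 0.6 / 0.84
= 5.71


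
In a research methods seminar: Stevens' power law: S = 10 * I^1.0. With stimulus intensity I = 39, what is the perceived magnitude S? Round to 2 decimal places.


S = 10 * 39^1.0
39^1.0 = 39.0
S = 10 * 39.0
= 390.00


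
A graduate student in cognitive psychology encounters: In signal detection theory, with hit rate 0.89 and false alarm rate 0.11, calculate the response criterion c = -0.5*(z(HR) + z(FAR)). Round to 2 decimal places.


c = -0.5 * (z(HR) + z(FAR))
z(0.89) = 1.2265
z(0.11) = -1.2265
c = -0.5 * (1.2265 + -1.2265)
= -0.5 * 0.0
= 0.00


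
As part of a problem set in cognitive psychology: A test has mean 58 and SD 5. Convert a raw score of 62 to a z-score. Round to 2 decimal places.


z = (X - mu) / sigma
= (62 - 58) / 5
= 4 / 5
= 0.80


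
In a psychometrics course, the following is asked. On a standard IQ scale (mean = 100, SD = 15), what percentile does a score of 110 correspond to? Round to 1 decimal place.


z = (IQ - mean) / SD
z = (110 - 100) / 15 = 0.6667
Percentile = Phi(0.6667) * 100
Phi(0.6667) = 0.747518
= 74.8


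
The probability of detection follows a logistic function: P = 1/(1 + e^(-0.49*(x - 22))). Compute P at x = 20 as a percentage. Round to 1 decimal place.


P(x) = 1/(1 + e^(-0.49*(20 - 22)))
Exponent = -0.49 * -2 = 0.98
e^(0.98) = 2.664456
P = 1/(1 + 2.664456) = 0.272892
Percentage = 27.3


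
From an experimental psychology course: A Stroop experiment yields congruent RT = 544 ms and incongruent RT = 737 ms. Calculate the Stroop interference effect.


Stroop effect = RT(incongruent) - RT(congruent)
= 737 - 544
= 193 ms


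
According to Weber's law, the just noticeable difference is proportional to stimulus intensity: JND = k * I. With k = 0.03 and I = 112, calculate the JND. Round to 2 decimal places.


JND = k * I
JND = 0.03 * 112
= 3.36


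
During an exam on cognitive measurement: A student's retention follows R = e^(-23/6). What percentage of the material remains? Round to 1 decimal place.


R = e^(-t/S)
-t/S = -23/6 = -3.833333
R = e^(-3.833333) = 0.021637
Percentage = 0.021637 * 100
= 2.2


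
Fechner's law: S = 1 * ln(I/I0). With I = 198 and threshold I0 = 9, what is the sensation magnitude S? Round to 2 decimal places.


S = 1 * ln(198/9)
I/I0 = 22.0
ln(22.0) = 3.091
S = 1 * 3.091
= 3.09


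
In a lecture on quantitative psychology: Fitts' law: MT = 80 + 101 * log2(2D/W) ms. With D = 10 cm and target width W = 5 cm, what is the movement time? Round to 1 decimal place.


MT = 80 + 101 * log2(2*10/5)
2D/W = 4.0
log2(4.0) = 2.0
MT = 80 + 101 * 2.0
= 282.0 ms


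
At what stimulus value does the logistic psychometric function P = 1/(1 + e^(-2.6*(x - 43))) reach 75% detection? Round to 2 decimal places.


At P = 0.75: 0.75 = 1/(1 + e^(-k*(x-x0)))
Solving: e^(-k*(x-x0)) = 1/3
x = x0 + ln(3)/k
ln(3) = 1.0986
x = 43 + 1.0986/2.6
= 43 + 0.4225
= 43.42


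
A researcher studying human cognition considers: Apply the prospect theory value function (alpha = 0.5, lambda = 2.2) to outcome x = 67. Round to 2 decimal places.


Since x = 67 >= 0, use v(x) = x^0.5
67^0.5 = 8.1854
v(67) = 8.19


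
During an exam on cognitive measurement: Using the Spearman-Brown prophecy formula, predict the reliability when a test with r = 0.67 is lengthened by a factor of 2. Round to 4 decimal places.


r_new = n*r / (1 + (n-1)*r)
Numerator = 2 * 0.67 = 1.34
Denominator = 1 + 1 * 0.67 = 1.67
r_new = 1.34 / 1.67
= 0.8024


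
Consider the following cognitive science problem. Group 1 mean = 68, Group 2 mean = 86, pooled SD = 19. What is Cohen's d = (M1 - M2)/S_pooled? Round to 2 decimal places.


Cohen's d = (M1 - M2) / S_pooled
= (68 - 86) / 19
= -18 / 19
= -0.95


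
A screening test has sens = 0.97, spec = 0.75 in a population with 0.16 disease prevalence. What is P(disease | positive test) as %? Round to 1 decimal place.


PPV = (sens * prev) / (sens * prev + (1-spec) * (1-prev))
Numerator = 0.97 * 0.16 = 0.1552
P(positive and no disease) = (1 - spec) * (1 - prev) = (1 - 0.75) * (1 - 0.16) = 0.21
Denominator = 0.1552 + 0.21 = 0.3652
PPV = 0.1552 / 0.3652 = 0.424973
As percentage = 42.5


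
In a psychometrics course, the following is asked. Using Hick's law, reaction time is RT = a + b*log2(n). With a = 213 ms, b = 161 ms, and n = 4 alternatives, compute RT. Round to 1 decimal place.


RT = 213 + 161 * log2(4)
log2(4) = 2.0
RT = 213 + 161 * 2.0
= 213 + 322.0
= 535.0 ms


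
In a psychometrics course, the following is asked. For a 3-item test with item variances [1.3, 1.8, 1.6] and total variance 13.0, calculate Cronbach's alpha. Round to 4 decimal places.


alpha = (k/(k-1)) * (1 - sum(s_i^2)/s_total^2)
sum(item variances) = 4.7
k/(k-1) = 3/2 = 1.5
1 - 4.7/13.0 = 1 - 0.361538 = 0.638462
alpha = 1.5 * 0.638462
= 0.9577


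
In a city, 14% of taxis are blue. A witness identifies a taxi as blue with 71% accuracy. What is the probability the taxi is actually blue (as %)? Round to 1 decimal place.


P(blue | says blue) = P(says blue | blue)*P(blue) / [P(says blue | blue)*P(blue) + P(says blue | not blue)*P(not blue)]
Numerator = 0.71 * 0.14 = 0.0994
False identification = 0.29 * 0.86 = 0.2494
P = 0.0994 / (0.0994 + 0.2494)
= 0.0994 / 0.3488
As percentage = 28.5


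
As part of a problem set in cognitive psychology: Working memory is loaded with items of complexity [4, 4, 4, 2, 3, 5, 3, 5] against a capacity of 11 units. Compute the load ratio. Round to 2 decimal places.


Total complexity = 4 + 4 + 4 + 2 + 3 + 5 + 3 + 5 = 30
Load = total / capacity = 30 / 11
= 2.73


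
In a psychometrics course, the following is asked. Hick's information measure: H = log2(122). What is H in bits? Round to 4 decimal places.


H = log2(n)
H = log2(122)
= 6.9307


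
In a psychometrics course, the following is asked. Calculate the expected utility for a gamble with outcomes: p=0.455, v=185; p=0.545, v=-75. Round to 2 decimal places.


EU = sum(p_i * v_i)
0.455 * 185 = 84.175
0.545 * -75 = -40.875
EU = 84.175 + -40.875
= 43.30


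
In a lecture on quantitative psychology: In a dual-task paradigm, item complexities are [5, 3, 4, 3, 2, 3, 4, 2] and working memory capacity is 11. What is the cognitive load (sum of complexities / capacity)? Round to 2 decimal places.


Total complexity = 5 + 3 + 4 + 3 + 2 + 3 + 4 + 2 = 26
Load = total / capacity = 26 / 11
= 2.36


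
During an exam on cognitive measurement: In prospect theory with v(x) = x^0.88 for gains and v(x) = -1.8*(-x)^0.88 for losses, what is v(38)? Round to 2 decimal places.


Since x = 38 >= 0, use v(x) = x^0.88
38^0.88 = 24.5589
v(38) = 24.56


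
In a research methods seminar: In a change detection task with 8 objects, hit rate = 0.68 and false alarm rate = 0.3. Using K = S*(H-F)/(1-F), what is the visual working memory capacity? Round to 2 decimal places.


K = S * (H - F) / (1 - F)
H - F = 0.38
1 - F = 0.7
K = 8 * 0.38 / 0.7
= 4.34


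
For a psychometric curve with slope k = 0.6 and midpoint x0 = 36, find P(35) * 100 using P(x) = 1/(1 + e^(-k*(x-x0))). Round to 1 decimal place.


P(x) = 1/(1 + e^(-0.6*(35 - 36)))
Exponent = -0.6 * -1 = 0.6
e^(0.6) = 1.822119
P = 1/(1 + 1.822119) = 0.354344
Percentage = 35.4


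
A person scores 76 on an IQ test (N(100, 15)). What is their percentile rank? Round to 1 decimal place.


z = (IQ - mean) / SD
z = (76 - 100) / 15 = -1.6
Percentile = Phi(-1.6) * 100
Phi(-1.6) = 0.054799
= 5.5


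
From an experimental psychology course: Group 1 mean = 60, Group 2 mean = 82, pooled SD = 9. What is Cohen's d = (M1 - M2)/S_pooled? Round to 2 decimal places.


Cohen's d = (M1 - M2) / S_pooled
= (60 - 82) / 9
= -22 / 9
= -2.44


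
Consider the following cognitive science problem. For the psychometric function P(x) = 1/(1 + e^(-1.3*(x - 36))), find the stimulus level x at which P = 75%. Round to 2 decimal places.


At P = 0.75: 0.75 = 1/(1 + e^(-k*(x-x0)))
Solving: e^(-k*(x-x0)) = 1/3
x = x0 + ln(3)/k
ln(3) = 1.0986
x = 36 + 1.0986/1.3
= 36 + 0.8451
= 36.85


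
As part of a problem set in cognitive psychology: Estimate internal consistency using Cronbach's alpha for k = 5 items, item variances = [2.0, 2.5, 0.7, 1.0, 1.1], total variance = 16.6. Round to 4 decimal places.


alpha = (k/(k-1)) * (1 - sum(s_i^2)/s_total^2)
sum(item variances) = 7.3
k/(k-1) = 5/4 = 1.25
1 - 7.3/16.6 = 1 - 0.439759 = 0.560241
alpha = 1.25 * 0.560241
= 0.7003


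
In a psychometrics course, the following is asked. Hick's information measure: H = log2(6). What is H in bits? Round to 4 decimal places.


H = log2(n)
H = log2(6)
= 2.5850


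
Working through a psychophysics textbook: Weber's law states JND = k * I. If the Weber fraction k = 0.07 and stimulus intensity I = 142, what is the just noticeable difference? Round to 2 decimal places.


JND = k * I
JND = 0.07 * 142
= 9.94


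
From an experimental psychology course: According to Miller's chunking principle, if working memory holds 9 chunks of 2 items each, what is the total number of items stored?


Total items = chunks * items_per_chunk
= 9 * 2
= 18


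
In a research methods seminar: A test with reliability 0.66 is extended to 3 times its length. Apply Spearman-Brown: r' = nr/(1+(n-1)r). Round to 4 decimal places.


r_new = n*r / (1 + (n-1)*r)
Numerator = 3 * 0.66 = 1.98
Denominator = 1 + 2 * 0.66 = 2.32
r_new = 1.98 / 2.32
= 0.8534


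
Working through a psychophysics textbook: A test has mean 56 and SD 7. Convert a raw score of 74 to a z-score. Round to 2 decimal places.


z = (X - mu) / sigma
= (74 - 56) / 7
= 18 / 7
= 2.57


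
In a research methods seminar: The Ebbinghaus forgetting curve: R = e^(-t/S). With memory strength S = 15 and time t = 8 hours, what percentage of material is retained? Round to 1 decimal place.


R = e^(-t/S)
-t/S = -8/15 = -0.533333
R = e^(-0.533333) = 0.586646
Percentage = 0.586646 * 100
= 58.7


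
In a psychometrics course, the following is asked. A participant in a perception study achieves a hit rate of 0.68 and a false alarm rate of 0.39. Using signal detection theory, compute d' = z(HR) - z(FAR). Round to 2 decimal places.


d' = z(HR) - z(FAR)
z(0.68) = 0.4677
z(0.39) = -0.2793
d' = 0.4677 - -0.2793
= 0.75


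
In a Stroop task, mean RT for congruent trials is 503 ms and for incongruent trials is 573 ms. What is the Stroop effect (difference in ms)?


Stroop effect = RT(incongruent) - RT(congruent)
= 573 - 503
= 70 ms


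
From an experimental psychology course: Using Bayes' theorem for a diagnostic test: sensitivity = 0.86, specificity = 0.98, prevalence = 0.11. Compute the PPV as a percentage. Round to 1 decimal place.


PPV = (sens * prev) / (sens * prev + (1-spec) * (1-prev))
Numerator = 0.86 * 0.11 = 0.0946
P(positive and no disease) = (1 - spec) * (1 - prev) = (1 - 0.98) * (1 - 0.11) = 0.0178
Denominator = 0.0946 + 0.0178 = 0.1124
PPV = 0.0946 / 0.1124 = 0.841637
As percentage = 84.2


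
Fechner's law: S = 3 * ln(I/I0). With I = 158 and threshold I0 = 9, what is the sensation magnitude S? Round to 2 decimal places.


S = 3 * ln(158/9)
I/I0 = 17.555556
ln(17.555556) = 2.8654
S = 3 * 2.8654
= 8.60


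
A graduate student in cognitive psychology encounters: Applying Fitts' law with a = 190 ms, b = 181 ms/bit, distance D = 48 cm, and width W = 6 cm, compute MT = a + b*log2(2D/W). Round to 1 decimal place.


MT = 190 + 181 * log2(2*48/6)
2D/W = 16.0
log2(16.0) = 4.0
MT = 190 + 181 * 4.0
= 914.0 ms


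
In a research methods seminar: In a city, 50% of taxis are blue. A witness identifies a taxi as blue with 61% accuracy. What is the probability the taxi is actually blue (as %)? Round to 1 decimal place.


P(blue | says blue) = P(says blue | blue)*P(blue) / [P(says blue | blue)*P(blue) + P(says blue | not blue)*P(not blue)]
Numerator = 0.61 * 0.5 = 0.305
False identification = 0.39 * 0.5 = 0.195
P = 0.305 / (0.305 + 0.195)
= 0.305 / 0.5
As percentage = 61.0


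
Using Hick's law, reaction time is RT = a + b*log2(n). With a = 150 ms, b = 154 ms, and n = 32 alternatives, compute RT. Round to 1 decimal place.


RT = 150 + 154 * log2(32)
log2(32) = 5.0
RT = 150 + 154 * 5.0
= 150 + 770.0
= 920.0 ms


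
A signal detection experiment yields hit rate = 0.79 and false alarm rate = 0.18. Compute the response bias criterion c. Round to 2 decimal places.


c = -0.5 * (z(HR) + z(FAR))
z(0.79) = 0.8064
z(0.18) = -0.9154
c = -0.5 * (0.8064 + -0.9154)
= -0.5 * -0.109
= 0.05


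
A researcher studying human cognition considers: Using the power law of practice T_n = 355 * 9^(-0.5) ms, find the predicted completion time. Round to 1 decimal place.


T_n = 355 * 9^(-0.5)
9^(-0.5) = 0.333333
T_n = 355 * 0.333333
= 118.3 ms


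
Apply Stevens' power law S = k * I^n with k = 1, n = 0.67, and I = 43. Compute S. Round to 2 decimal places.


S = 1 * 43^0.67
43^0.67 = 12.4286
S = 1 * 12.4286
= 12.43


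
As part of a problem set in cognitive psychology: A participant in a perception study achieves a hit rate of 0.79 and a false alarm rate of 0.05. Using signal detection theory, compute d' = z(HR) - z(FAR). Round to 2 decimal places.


d' = z(HR) - z(FAR)
z(0.79) = 0.8064
z(0.05) = -1.6449
d' = 0.8064 - -1.6449
= 2.45


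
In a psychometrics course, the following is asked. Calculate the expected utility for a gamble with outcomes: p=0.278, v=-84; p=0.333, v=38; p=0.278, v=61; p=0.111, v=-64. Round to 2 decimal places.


EU = sum(p_i * v_i)
0.278 * -84 = -23.352
0.333 * 38 = 12.654
0.278 * 61 = 16.958
0.111 * -64 = -7.104
EU = -23.352 + 12.654 + 16.958 + -7.104
= -0.84


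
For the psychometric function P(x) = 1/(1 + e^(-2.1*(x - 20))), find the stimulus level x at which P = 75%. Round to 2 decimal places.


At P = 0.75: 0.75 = 1/(1 + e^(-k*(x-x0)))
Solving: e^(-k*(x-x0)) = 1/3
x = x0 + ln(3)/k
ln(3) = 1.0986
x = 20 + 1.0986/2.1
= 20 + 0.5231
= 20.52


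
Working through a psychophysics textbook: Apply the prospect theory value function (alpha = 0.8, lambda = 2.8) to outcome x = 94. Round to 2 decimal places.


Since x = 94 >= 0, use v(x) = x^0.8
94^0.8 = 37.8881
v(94) = 37.89


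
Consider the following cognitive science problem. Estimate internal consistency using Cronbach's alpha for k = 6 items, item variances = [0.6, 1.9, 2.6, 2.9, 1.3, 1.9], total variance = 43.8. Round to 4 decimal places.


alpha = (k/(k-1)) * (1 - sum(s_i^2)/s_total^2)
sum(item variances) = 11.2
k/(k-1) = 6/5 = 1.2
1 - 11.2/43.8 = 1 - 0.255708 = 0.744292
alpha = 1.2 * 0.744292
= 0.8932


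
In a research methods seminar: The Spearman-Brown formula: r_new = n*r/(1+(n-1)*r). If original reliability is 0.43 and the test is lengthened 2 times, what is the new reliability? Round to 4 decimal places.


r_new = n*r / (1 + (n-1)*r)
Numerator = 2 * 0.43 = 0.86
Denominator = 1 + 1 * 0.43 = 1.43
r_new = 0.86 / 1.43
= 0.6014


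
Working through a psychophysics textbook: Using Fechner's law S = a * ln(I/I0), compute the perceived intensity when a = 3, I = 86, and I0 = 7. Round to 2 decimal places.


S = 3 * ln(86/7)
I/I0 = 12.285714
ln(12.285714) = 2.5084
S = 3 * 2.5084
= 7.53


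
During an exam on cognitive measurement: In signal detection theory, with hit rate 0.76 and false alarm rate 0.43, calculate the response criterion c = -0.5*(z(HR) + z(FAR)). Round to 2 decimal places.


c = -0.5 * (z(HR) + z(FAR))
z(0.76) = 0.7063
z(0.43) = -0.1764
c = -0.5 * (0.7063 + -0.1764)
= -0.5 * 0.5299
= -0.26


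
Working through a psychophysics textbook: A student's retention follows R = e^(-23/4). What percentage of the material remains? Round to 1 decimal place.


R = e^(-t/S)
-t/S = -23/4 = -5.75
R = e^(-5.75) = 0.003183
Percentage = 0.003183 * 100
= 0.3


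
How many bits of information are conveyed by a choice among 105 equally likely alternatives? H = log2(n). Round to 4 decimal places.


H = log2(n)
H = log2(105)
= 6.7142


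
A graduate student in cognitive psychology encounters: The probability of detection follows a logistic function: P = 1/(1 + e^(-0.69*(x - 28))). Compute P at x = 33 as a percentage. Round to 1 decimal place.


P(x) = 1/(1 + e^(-0.69*(33 - 28)))
Exponent = -0.69 * 5 = -3.45
e^(-3.45) = 0.031746
P = 1/(1 + 0.031746) = 0.969231
Percentage = 96.9


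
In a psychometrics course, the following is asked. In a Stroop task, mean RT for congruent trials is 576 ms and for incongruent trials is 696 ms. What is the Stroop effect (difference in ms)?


Stroop effect = RT(incongruent) - RT(congruent)
= 696 - 576
= 120 ms


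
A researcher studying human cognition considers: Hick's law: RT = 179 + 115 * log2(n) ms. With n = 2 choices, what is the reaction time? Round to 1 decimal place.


RT = 179 + 115 * log2(2)
log2(2) = 1.0
RT = 179 + 115 * 1.0
= 179 + 115.0
= 294.0 ms


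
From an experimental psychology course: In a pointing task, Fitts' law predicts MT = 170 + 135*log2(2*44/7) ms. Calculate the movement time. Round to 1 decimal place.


MT = 170 + 135 * log2(2*44/7)
2D/W = 12.571429
log2(12.571429) = 3.6521
MT = 170 + 135 * 3.6521
= 663.0 ms


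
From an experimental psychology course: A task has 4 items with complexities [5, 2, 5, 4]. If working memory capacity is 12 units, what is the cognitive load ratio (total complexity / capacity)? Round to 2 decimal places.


Total complexity = 5 + 2 + 5 + 4 = 16
Load = total / capacity = 16 / 12
= 1.33


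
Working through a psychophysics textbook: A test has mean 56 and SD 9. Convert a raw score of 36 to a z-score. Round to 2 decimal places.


z = (X - mu) / sigma
= (36 - 56) / 9
= -20 / 9
= -2.22


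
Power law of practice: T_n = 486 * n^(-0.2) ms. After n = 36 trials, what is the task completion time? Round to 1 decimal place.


T_n = 486 * 36^(-0.2)
36^(-0.2) = 0.488359
T_n = 486 * 0.488359
= 237.3 ms


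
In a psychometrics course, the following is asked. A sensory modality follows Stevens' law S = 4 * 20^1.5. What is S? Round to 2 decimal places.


S = 4 * 20^1.5
20^1.5 = 89.4427
S = 4 * 89.4427
= 357.77


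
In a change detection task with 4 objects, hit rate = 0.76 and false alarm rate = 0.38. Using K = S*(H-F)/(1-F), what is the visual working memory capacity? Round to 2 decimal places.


K = S * (H - F) / (1 - F)
H - F = 0.38
1 - F = 0.62
K = 4 * 0.38 / 0.62
= 2.45


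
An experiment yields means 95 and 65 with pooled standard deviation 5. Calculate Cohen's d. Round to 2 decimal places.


Cohen's d = (M1 - M2) / S_pooled
= (95 - 65) / 5
= 30 / 5
= 6.00


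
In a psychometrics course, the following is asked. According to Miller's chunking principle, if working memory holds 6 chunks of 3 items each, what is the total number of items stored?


Total items = chunks * items_per_chunk
= 6 * 3
= 18


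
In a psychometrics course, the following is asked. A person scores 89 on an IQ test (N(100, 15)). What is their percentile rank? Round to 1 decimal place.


z = (IQ - mean) / SD
z = (89 - 100) / 15 = -0.7333
Percentile = Phi(-0.7333) * 100
Phi(-0.7333) = 0.231688
= 23.2


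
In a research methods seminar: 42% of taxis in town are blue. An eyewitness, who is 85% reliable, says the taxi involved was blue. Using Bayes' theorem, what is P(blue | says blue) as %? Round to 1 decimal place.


P(blue | says blue) = P(says blue | blue)*P(blue) / [P(says blue | blue)*P(blue) + P(says blue | not blue)*P(not blue)]
Numerator = 0.85 * 0.42 = 0.357
False identification = 0.15 * 0.58 = 0.087
P = 0.357 / (0.357 + 0.087)
= 0.357 / 0.444
As percentage = 80.4


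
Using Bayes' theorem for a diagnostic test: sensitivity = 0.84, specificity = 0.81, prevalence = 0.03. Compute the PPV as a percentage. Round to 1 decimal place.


PPV = (sens * prev) / (sens * prev + (1-spec) * (1-prev))
Numerator = 0.84 * 0.03 = 0.0252
P(positive and no disease) = (1 - spec) * (1 - prev) = (1 - 0.81) * (1 - 0.03) = 0.1843
Denominator = 0.0252 + 0.1843 = 0.2095
PPV = 0.0252 / 0.2095 = 0.120286
As percentage = 12.0


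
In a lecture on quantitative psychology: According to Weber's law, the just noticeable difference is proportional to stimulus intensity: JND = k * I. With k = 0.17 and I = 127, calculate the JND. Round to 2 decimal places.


JND = k * I
JND = 0.17 * 127
= 21.59


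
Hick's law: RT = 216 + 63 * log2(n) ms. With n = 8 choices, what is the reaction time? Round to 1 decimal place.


RT = 216 + 63 * log2(8)
log2(8) = 3.0
RT = 216 + 63 * 3.0
= 216 + 189.0
= 405.0 ms


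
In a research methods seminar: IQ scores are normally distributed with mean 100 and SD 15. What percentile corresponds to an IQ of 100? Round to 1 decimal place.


z = (IQ - mean) / SD
z = (100 - 100) / 15 = 0.0
Percentile = Phi(0.0) * 100
Phi(0.0) = 0.5
= 50.0


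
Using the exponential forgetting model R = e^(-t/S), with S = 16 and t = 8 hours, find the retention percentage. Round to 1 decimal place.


R = e^(-t/S)
-t/S = -8/16 = -0.5
R = e^(-0.5) = 0.606531
Percentage = 0.606531 * 100
= 60.7


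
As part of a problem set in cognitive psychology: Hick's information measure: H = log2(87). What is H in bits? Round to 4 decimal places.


H = log2(n)
H = log2(87)
= 6.4429


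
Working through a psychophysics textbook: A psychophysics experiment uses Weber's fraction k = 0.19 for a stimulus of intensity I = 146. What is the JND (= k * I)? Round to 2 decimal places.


JND = k * I
JND = 0.19 * 146
= 27.74


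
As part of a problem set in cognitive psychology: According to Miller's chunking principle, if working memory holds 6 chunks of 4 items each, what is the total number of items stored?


Total items = chunks * items_per_chunk
= 6 * 4
= 24


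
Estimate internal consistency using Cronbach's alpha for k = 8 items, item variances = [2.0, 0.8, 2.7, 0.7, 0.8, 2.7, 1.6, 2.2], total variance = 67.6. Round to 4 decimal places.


alpha = (k/(k-1)) * (1 - sum(s_i^2)/s_total^2)
sum(item variances) = 13.5
k/(k-1) = 8/7 = 1.142857
1 - 13.5/67.6 = 1 - 0.199704 = 0.800296
alpha = 1.142857 * 0.800296
= 0.9146
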